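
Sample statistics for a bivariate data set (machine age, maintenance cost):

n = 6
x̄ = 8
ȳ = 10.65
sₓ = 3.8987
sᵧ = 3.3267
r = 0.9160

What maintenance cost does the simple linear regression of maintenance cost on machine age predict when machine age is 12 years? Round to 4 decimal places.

13.7764

b = r · sᵧ/sₓ = 0.916 · 3.3267/3.8987 = 0.781609
a = ȳ − b·x̄ = 10.65 − 0.781609·8 = 4.397132
ŷ(12) = a + b·12 = 4.397132 + 0.781609·12 = 13.776434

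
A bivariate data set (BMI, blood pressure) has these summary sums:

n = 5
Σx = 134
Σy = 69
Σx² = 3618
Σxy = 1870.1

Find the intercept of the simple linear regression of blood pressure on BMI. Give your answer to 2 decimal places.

-7.10

Sxx = Σx² − (Σx)²/n = 3618 − 3591.2 = 26.8
Sxy = Σxy − (Σx)(Σy)/n = 1870.1 − 1849.2 = 20.9
b = Sxy/Sxx = 20.9/26.8 = 0.779851
a = ȳ − b·x̄ = 13.8 − 0.779851·26.8 = -7.1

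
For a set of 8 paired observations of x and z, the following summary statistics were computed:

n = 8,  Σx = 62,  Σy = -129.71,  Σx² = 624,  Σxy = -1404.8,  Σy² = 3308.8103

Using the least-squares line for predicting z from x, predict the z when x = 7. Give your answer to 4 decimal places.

-14.1255

Sxx = Σx² − (Σx)²/n = 624 − 480.5 = 143.5
Sxy = Σxy − (Σx)(Σy)/n = -1404.8 − (-1005.2525) = -399.5475
b = Sxy/Sxx = -399.5475/143.5 = -2.784303
a = ȳ − b·x̄ = -16.21375 − (-2.784303)·7.75 = 5.364599
ŷ(7) = a + b·7 = 5.364599 + (-2.784303)·7 = -14.125523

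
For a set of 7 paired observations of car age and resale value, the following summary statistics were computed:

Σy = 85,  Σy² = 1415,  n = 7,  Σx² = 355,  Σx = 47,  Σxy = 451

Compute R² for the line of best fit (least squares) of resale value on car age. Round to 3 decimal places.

Sxx = Σx² − (Σx)²/n = 355 − 315.571429 = 39.428571
Sxy = Σxy − (Σx)(Σy)/n = 451 − 570.714286 = -119.714286
Syy = Σy² − (Σy)²/n = 1415 − 1032.142857 = 382.857143
R² = Sxy²/(Sxx·Syy) = (-119.714286)²/(39.428571·382.857143) = 0.949389

0.949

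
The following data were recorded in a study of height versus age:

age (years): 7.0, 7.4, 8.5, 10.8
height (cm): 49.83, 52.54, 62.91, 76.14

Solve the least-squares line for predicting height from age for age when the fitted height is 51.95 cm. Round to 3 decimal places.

7.216

n = 4, Σx = 33.7, Σy = 241.42, Σxy = 2094.653, Σx² = 292.65
Sxx = Σx² − (Σx)²/n = 292.65 − 283.9225 = 8.7275
Sxy = Σxy − (Σx)(Σy)/n = 2094.653 − 2033.9635 = 60.6895
b = Sxy/Sxx = 60.6895/8.7275 = 6.953824
a = ȳ − b·x̄ = 60.355 − 6.953824·8.425 = 1.769032
Set a + b·x = 51.95: x = (51.95 − 1.769032) / 6.953824 = 7.216313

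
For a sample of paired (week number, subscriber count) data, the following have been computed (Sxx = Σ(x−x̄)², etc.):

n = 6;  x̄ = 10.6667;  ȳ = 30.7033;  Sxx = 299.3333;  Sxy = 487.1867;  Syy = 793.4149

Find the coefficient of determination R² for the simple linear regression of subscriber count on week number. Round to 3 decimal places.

0.999

R² = Sxy²/(Sxx·Syy) = (487.1867)²/(299.3333·793.4149) = 0.999391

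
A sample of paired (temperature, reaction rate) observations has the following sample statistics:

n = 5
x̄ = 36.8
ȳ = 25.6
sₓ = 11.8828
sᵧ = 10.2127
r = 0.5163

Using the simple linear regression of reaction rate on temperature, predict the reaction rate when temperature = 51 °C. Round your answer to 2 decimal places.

31.90

b = r · sᵧ/sₓ = 0.5163 · 10.2127/11.8828 = 0.443735
a = ȳ − b·x̄ = 25.6 − 0.443735·36.8 = 9.270543
ŷ(51) = a + b·51 = 9.270543 + 0.443735·51 = 31.901040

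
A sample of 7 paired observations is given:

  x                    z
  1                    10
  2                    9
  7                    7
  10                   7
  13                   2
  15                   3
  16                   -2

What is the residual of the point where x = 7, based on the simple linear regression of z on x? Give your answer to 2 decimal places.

0.46

n = 7, Σx = 64, Σy = 36, Σxy = 186, Σx² = 804
Sxx = Σx² − (Σx)²/n = 804 − 585.142857 = 218.857143
Sxy = Σxy − (Σx)(Σy)/n = 186 − 329.142857 = -143.142857
b = Sxy/Sxx = -143.142857/218.857143 = -0.654047
a = ȳ − b·x̄ = 5.142857 − (-0.654047)·9.142857 = 11.122715
ŷ(7) = 11.122715 + (-0.654047)·7 = 6.544386
residual = y − ŷ = 7 − 6.544386 = 0.455614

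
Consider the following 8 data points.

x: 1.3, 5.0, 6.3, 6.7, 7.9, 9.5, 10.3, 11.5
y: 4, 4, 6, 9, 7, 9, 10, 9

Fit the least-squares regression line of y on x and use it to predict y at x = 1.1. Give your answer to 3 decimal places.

3.374

n = 8, Σx = 58.5, Σy = 58, Σxy = 470.6, Σx² = 502.27
Sxx = Σx² − (Σx)²/n = 502.27 − 427.78125 = 74.48875
Sxy = Σxy − (Σx)(Σy)/n = 470.6 − 424.125 = 46.475
b = Sxy/Sxx = 46.475/74.48875 = 0.623920
a = ȳ − b·x̄ = 7.25 − 0.623920·7.3125 = 2.687587
ŷ(1.1) = a + b·1.1 = 2.687587 + 0.623920·1.1 = 3.373899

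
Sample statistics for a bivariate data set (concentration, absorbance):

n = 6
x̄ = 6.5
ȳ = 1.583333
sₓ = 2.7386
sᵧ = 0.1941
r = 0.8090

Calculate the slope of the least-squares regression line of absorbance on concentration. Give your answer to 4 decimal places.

0.0573

b = r · sᵧ/sₓ = 0.809 · 0.1941/2.7386 = 0.057338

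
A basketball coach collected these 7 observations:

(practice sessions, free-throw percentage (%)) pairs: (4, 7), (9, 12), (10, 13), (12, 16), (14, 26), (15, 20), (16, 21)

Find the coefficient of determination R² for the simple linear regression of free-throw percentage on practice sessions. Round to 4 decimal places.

n = 7, Σx = 80, Σy = 115, Σxy = 1458, Σx² = 1018, Σy² = 2135
Sxx = Σx² − (Σx)²/n = 1018 − 914.285714 = 103.714286
Sxy = Σxy − (Σx)(Σy)/n = 1458 − 1314.285714 = 143.714286
Syy = Σy² − (Σy)²/n = 2135 − 1889.285714 = 245.714286
R² = Sxy²/(Sxx·Syy) = (143.714286)²/(103.714286·245.714286) = 0.810459

0.8105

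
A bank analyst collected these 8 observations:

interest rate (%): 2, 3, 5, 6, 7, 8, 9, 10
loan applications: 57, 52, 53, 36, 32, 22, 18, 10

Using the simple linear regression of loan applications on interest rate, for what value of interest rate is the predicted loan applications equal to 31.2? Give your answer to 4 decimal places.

6.8758

n = 8, Σx = 50, Σy = 280, Σxy = 1413, Σx² = 368
Sxx = Σx² − (Σx)²/n = 368 − 312.5 = 55.5
Sxy = Σxy − (Σx)(Σy)/n = 1413 − 1750 = -337
b = Sxy/Sxx = -337/55.5 = -6.072072
a = ȳ − b·x̄ = 35 − (-6.072072)·6.25 = 72.950450
Set a + b·x = 31.2: x = (31.2 − 72.950450) / (-6.072072) = 6.875816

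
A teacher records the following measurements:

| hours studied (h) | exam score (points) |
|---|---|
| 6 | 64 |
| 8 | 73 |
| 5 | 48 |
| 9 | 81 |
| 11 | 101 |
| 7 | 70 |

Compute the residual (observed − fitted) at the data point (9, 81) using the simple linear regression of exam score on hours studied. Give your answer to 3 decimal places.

n = 6, Σx = 46, Σy = 437, Σxy = 3538, Σx² = 376
Sxx = Σx² − (Σx)²/n = 376 − 352.666667 = 23.333333
Sxy = Σxy − (Σx)(Σy)/n = 3538 − 3350.333333 = 187.666667
b = Sxy/Sxx = 187.666667/23.333333 = 8.042857
a = ȳ − b·x̄ = 72.833333 − 8.042857·7.666667 = 11.171429
ŷ(9) = 11.171429 + 8.042857·9 = 83.557143
residual = y − ŷ = 81 − 83.557143 = -2.557143

-2.557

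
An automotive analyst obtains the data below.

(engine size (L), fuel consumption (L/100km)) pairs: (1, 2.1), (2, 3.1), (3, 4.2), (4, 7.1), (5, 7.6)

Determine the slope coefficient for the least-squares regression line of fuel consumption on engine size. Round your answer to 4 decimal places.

n = 5, Σx = 15, Σy = 24.1, Σxy = 87.3, Σx² = 55
Sxx = Σx² − (Σx)²/n = 55 − 45 = 10
Sxy = Σxy − (Σx)(Σy)/n = 87.3 − 72.3 = 15
b = Sxy/Sxx = 15/10 = 1.5

1.5000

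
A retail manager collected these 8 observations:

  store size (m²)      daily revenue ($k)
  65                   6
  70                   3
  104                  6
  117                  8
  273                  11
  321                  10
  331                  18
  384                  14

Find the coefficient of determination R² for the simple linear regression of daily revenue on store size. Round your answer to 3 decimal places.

0.758

n = 8, Σx = 1665, Σy = 76, Σxy = 19707, Σx² = 468217, Σy² = 886
Sxx = Σx² − (Σx)²/n = 468217 − 346528.125 = 121688.875
Sxy = Σxy − (Σx)(Σy)/n = 19707 − 15817.5 = 3889.5
Syy = Σy² − (Σy)²/n = 886 − 722 = 164
R² = Sxy²/(Sxx·Syy) = (3889.5)²/(121688.875·164) = 0.758041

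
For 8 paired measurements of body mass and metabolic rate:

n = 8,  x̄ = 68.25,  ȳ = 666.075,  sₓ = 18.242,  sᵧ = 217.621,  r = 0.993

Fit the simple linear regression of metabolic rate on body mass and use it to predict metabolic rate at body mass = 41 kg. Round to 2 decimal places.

b = r · sᵧ/sₓ = 0.993 · 217.621/18.242 = 11.846160
a = ȳ − b·x̄ = 666.075 − 11.846160·68.25 = -142.425429
ŷ(41) = a + b·41 = -142.425429 + 11.846160·41 = 343.267137

343.27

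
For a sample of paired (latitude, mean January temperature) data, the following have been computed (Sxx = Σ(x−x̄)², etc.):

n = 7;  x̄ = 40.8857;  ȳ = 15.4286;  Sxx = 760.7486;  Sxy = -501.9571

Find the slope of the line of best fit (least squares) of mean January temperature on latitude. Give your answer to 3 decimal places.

-0.660

b = Sxy/Sxx = -501.9571/760.7486 = -0.659820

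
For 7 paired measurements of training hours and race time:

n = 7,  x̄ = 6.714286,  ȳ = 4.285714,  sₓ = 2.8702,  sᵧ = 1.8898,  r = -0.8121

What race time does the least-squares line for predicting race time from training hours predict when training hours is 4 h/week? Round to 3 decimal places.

5.737

b = r · sᵧ/sₓ = -0.8121 · 1.8898/2.8702 = -0.534704
a = ȳ − b·x̄ = 4.285714 − (-0.534704)·6.714286 = 7.875868
ŷ(4) = a + b·4 = 7.875868 + (-0.534704)·4 = 5.737053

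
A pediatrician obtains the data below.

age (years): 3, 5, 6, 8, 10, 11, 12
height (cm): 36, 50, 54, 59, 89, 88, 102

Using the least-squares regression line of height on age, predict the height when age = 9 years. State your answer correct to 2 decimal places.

76.50

n = 7, Σx = 55, Σy = 478, Σxy = 4236, Σx² = 499
Sxx = Σx² − (Σx)²/n = 499 − 432.142857 = 66.857143
Sxy = Σxy − (Σx)(Σy)/n = 4236 − 3755.714286 = 480.285714
b = Sxy/Sxx = 480.285714/66.857143 = 7.183761
a = ȳ − b·x̄ = 68.285714 − 7.183761·7.857143 = 11.841880
ŷ(9) = a + b·9 = 11.841880 + 7.183761·9 = 76.495726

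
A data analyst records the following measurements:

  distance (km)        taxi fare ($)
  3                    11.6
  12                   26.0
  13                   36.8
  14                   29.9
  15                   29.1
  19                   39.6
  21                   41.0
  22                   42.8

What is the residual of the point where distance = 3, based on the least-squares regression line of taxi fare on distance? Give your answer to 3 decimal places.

-1.445

n = 8, Σx = 119, Σy = 256.8, Σxy = 4235.3, Σx² = 2029
Sxx = Σx² − (Σx)²/n = 2029 − 1770.125 = 258.875
Sxy = Σxy − (Σx)(Σy)/n = 4235.3 − 3819.9 = 415.4
b = Sxy/Sxx = 415.4/258.875 = 1.604635
a = ȳ − b·x̄ = 32.1 − 1.604635·14.875 = 8.231048
ŷ(3) = 8.231048 + 1.604635·3 = 13.044954
residual = y − ŷ = 11.6 − 13.044954 = -1.444954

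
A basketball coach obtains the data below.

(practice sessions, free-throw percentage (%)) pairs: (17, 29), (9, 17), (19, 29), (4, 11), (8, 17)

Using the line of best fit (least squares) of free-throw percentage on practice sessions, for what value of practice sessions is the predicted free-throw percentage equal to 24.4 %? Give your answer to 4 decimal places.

14.4205

n = 5, Σx = 57, Σy = 103, Σxy = 1377, Σx² = 811
Sxx = Σx² − (Σx)²/n = 811 − 649.8 = 161.2
Sxy = Σxy − (Σx)(Σy)/n = 1377 − 1174.2 = 202.8
b = Sxy/Sxx = 202.8/161.2 = 1.258065
a = ȳ − b·x̄ = 20.6 − 1.258065·11.4 = 6.258065
Set a + b·x = 24.4: x = (24.4 − 6.258065) / 1.258065 = 14.420513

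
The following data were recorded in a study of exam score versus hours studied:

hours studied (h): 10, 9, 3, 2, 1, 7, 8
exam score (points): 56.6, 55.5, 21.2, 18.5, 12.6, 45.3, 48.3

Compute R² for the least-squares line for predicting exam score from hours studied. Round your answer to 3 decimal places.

0.993

n = 7, Σx = 40, Σy = 258, Σxy = 1882.2, Σx² = 308, Σy² = 11619.24
Sxx = Σx² − (Σx)²/n = 308 − 228.571429 = 79.428571
Sxy = Σxy − (Σx)(Σy)/n = 1882.2 − 1474.285714 = 407.914286
Syy = Σy² − (Σy)²/n = 11619.24 − 9509.142857 = 2110.097143
R² = Sxy²/(Sxx·Syy) = (407.914286)²/(79.428571·2110.097143) = 0.992793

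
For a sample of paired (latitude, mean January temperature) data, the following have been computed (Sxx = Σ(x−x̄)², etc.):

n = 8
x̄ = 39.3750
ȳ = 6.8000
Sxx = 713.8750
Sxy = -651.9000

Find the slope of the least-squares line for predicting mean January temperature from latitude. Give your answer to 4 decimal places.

b = Sxy/Sxx = -651.9/713.875 = -0.913185

-0.9132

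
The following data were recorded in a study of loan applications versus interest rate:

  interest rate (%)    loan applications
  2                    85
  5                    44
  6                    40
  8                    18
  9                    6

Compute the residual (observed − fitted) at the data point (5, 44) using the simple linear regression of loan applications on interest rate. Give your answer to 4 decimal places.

n = 5, Σx = 30, Σy = 193, Σxy = 828, Σx² = 210
Sxx = Σx² − (Σx)²/n = 210 − 180 = 30
Sxy = Σxy − (Σx)(Σy)/n = 828 − 1158 = -330
b = Sxy/Sxx = -330/30 = -11
a = ȳ − b·x̄ = 38.6 − (-11)·6 = 104.6
ŷ(5) = 104.6 + (-11)·5 = 49.6
residual = y − ŷ = 44 − 49.6 = -5.6

-5.6000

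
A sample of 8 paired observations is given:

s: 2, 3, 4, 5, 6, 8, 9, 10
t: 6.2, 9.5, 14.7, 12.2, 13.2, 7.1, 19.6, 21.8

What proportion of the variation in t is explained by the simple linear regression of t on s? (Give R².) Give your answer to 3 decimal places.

n = 8, Σx = 47, Σy = 104.3, Σxy = 691.1, Σx² = 335, Σy² = 1577.67
Sxx = Σx² − (Σx)²/n = 335 − 276.125 = 58.875
Sxy = Σxy − (Σx)(Σy)/n = 691.1 − 612.7625 = 78.3375
Syy = Σy² − (Σy)²/n = 1577.67 − 1359.81125 = 217.85875
R² = Sxy²/(Sxx·Syy) = (78.3375)²/(58.875·217.85875) = 0.478447

0.478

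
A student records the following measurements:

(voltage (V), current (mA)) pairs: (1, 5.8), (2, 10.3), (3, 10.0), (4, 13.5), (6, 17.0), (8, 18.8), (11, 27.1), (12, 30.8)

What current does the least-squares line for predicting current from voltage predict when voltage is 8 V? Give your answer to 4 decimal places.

21.0843

n = 8, Σx = 47, Σy = 133.3, Σxy = 1030.5, Σx² = 395
Sxx = Σx² − (Σx)²/n = 395 − 276.125 = 118.875
Sxy = Σxy − (Σx)(Σy)/n = 1030.5 − 783.1375 = 247.3625
b = Sxy/Sxx = 247.3625/118.875 = 2.080862
a = ȳ − b·x̄ = 16.6625 − 2.080862·5.875 = 4.437434
ŷ(8) = a + b·8 = 4.437434 + 2.080862·8 = 21.084332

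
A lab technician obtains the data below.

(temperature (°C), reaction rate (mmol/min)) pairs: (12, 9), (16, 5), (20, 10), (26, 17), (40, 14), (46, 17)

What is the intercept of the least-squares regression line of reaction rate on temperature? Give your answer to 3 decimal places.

n = 6, Σx = 160, Σy = 72, Σxy = 2172, Σx² = 5192
Sxx = Σx² − (Σx)²/n = 5192 − 4266.666667 = 925.333333
Sxy = Σxy − (Σx)(Σy)/n = 2172 − 1920 = 252
b = Sxy/Sxx = 252/925.333333 = 0.272334
a = ȳ − b·x̄ = 12 − 0.272334·26.666667 = 4.737752

4.738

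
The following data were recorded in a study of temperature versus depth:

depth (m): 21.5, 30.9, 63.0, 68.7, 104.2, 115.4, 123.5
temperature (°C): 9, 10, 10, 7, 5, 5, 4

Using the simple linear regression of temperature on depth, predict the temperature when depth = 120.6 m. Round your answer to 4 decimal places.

4.5608

n = 7, Σx = 527.2, Σy = 50, Σxy = 3205.4, Σx² = 49532.8
Sxx = Σx² − (Σx)²/n = 49532.8 − 39705.691429 = 9827.108571
Sxy = Σxy − (Σx)(Σy)/n = 3205.4 − 3765.714286 = -560.314286
b = Sxy/Sxx = -560.314286/9827.108571 = -0.057017
a = ȳ − b·x̄ = 7.142857 − (-0.057017)·75.314286 = 11.437067
ŷ(120.6) = a + b·120.6 = 11.437067 + (-0.057017)·120.6 = 4.560792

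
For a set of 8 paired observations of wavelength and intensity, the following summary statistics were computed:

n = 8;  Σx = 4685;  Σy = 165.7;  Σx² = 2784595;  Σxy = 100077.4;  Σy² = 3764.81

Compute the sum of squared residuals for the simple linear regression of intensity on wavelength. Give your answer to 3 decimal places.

107.122

Sxx = Σx² − (Σx)²/n = 2784595 − 2743653.125 = 40941.875
Sxy = Σxy − (Σx)(Σy)/n = 100077.4 − 97038.0625 = 3039.3375
Syy = Σy² − (Σy)²/n = 3764.81 − 3432.06125 = 332.74875
b = Sxy/Sxx = 3039.3375/40941.875 = 0.074235
SSE = Syy − b·Sxy = 332.74875 − 0.074235·3039.3375 = 107.122238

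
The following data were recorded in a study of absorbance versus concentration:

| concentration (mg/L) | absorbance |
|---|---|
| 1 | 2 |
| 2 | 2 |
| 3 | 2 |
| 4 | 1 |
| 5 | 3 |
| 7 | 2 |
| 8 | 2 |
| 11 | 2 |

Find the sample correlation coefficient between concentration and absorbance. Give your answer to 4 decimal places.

n = 8, Σx = 41, Σy = 16, Σxy = 83, Σx² = 289, Σy² = 34
Sxx = Σx² − (Σx)²/n = 289 − 210.125 = 78.875
Sxy = Σxy − (Σx)(Σy)/n = 83 − 82 = 1
Syy = Σy² − (Σy)²/n = 34 − 32 = 2
r = Sxy/√(Sxx·Syy) = 1/√(157.75) = 1/12.559857 = 0.079619

0.0796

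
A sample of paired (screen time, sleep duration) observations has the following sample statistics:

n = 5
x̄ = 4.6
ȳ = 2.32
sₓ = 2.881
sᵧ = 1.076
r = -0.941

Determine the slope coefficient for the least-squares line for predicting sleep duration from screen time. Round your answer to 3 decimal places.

b = r · sᵧ/sₓ = -0.941 · 1.076/2.881 = -0.351446

-0.351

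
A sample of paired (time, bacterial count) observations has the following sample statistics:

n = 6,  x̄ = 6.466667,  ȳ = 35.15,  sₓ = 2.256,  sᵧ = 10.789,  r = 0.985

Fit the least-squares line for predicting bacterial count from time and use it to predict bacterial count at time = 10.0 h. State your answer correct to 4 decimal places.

b = r · sᵧ/sₓ = 0.985 · 10.789/2.256 = 4.710623
a = ȳ − b·x̄ = 35.15 − 4.710623·6.466667 = 4.687971
ŷ(10.0) = a + b·10.0 = 4.687971 + 4.710623·10 = 51.794199

51.7942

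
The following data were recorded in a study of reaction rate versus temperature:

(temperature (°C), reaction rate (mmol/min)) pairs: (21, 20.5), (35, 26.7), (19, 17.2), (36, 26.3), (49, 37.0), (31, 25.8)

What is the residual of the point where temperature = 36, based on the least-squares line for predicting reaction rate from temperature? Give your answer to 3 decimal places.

n = 6, Σx = 191, Σy = 153.5, Σxy = 5251.4, Σx² = 6685
Sxx = Σx² − (Σx)²/n = 6685 − 6080.166667 = 604.833333
Sxy = Σxy − (Σx)(Σy)/n = 5251.4 − 4886.416667 = 364.983333
b = Sxy/Sxx = 364.983333/604.833333 = 0.603444
a = ȳ − b·x̄ = 25.583333 − 0.603444·31.833333 = 6.373684
ŷ(36) = 6.373684 + 0.603444·36 = 28.097685
residual = y − ŷ = 26.3 − 28.097685 = -1.797685

-1.798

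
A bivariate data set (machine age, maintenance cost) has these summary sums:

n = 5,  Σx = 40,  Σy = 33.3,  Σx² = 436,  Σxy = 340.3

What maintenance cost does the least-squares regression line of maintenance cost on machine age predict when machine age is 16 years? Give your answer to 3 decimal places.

11.757

Sxx = Σx² − (Σx)²/n = 436 − 320 = 116
Sxy = Σxy − (Σx)(Σy)/n = 340.3 − 266.4 = 73.9
b = Sxy/Sxx = 73.9/116 = 0.637069
a = ȳ − b·x̄ = 6.66 − 0.637069·8 = 1.563448
ŷ(16) = a + b·16 = 1.563448 + 0.637069·16 = 11.756552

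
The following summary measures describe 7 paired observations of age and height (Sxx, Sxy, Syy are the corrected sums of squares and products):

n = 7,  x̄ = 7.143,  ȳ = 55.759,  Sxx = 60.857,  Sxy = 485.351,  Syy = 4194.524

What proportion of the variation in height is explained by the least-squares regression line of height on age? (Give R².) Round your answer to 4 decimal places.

R² = Sxy²/(Sxx·Syy) = (485.351)²/(60.857·4194.524) = 0.922823

0.9228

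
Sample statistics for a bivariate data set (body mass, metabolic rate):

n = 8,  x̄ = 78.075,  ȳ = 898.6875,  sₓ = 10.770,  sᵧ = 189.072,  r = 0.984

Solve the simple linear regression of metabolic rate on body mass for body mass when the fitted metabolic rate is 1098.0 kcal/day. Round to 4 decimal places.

89.6129

b = r · sᵧ/sₓ = 0.984 · 189.072/10.77 = 17.274545
a = ȳ − b·x̄ = 898.6875 − 17.274545·78.075 = -450.022589
Set a + b·x = 1098.0: x = (1098.0 − (-450.022589)) / 17.274545 = 89.612931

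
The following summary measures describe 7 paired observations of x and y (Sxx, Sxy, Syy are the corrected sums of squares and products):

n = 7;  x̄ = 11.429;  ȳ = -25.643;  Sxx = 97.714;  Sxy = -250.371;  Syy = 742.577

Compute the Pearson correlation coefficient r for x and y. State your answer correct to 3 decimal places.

-0.929

r = Sxy/√(Sxx·Syy) = -250.371/√(72560.168978) = -250.371/269.369948 = -0.929469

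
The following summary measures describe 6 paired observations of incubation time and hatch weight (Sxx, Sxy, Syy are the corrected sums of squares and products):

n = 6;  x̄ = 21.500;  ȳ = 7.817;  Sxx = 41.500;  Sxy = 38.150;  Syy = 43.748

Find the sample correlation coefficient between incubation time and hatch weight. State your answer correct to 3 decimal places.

r = Sxy/√(Sxx·Syy) = 38.15/√(1815.542) = 38.15/42.609177 = 0.895347

0.895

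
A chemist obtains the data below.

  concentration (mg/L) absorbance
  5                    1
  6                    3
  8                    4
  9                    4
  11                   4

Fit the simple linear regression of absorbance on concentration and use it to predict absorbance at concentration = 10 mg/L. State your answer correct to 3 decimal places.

4.184

n = 5, Σx = 39, Σy = 16, Σxy = 135, Σx² = 327
Sxx = Σx² − (Σx)²/n = 327 − 304.2 = 22.8
Sxy = Σxy − (Σx)(Σy)/n = 135 − 124.8 = 10.2
b = Sxy/Sxx = 10.2/22.8 = 0.447368
a = ȳ − b·x̄ = 3.2 − 0.447368·7.8 = -0.289474
ŷ(10) = a + b·10 = -0.289474 + 0.447368·10 = 4.184211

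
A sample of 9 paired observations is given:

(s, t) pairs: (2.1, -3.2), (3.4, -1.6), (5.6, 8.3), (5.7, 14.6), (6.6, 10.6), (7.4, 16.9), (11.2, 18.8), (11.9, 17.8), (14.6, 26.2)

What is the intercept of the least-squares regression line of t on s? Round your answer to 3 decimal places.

n = 9, Σx = 68.5, Σy = 108.4, Σxy = 1117.46, Σx² = 658.35
Sxx = Σx² − (Σx)²/n = 658.35 − 521.361111 = 136.988889
Sxy = Σxy − (Σx)(Σy)/n = 1117.46 − 825.044444 = 292.415556
b = Sxy/Sxx = 292.415556/136.988889 = 2.134593
a = ȳ − b·x̄ = 12.044444 − 2.134593·7.611111 = -4.202182

-4.202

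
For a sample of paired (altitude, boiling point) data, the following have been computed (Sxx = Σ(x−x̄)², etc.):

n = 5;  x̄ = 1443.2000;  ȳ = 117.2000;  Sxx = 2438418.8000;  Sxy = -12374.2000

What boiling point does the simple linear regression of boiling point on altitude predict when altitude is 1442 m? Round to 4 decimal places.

b = Sxy/Sxx = -12374.2/2438418.8 = -0.005075
a = ȳ − b·x̄ = 117.2 − (-0.005075)·1443.2 = 124.523781
ŷ(1442) = a + b·1442 = 124.523781 + (-0.005075)·1442 = 117.206090

117.2061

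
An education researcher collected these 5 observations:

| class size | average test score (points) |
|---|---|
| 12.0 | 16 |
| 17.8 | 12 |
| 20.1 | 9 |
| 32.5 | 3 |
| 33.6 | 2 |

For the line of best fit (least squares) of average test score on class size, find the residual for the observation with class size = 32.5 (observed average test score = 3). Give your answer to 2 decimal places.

n = 5, Σx = 116, Σy = 42, Σxy = 751.2, Σx² = 3050.06
Sxx = Σx² − (Σx)²/n = 3050.06 − 2691.2 = 358.86
Sxy = Σxy − (Σx)(Σy)/n = 751.2 − 974.4 = -223.2
b = Sxy/Sxx = -223.2/358.86 = -0.621970
a = ȳ − b·x̄ = 8.4 − (-0.621970)·23.2 = 22.829694
ŷ(32.5) = 22.829694 + (-0.621970)·32.5 = 2.615683
residual = y − ŷ = 3 − 2.615683 = 0.384317

0.38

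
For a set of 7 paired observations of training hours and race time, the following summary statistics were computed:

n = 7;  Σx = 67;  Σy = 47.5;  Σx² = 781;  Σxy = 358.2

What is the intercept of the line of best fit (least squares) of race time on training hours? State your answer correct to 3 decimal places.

13.393

Sxx = Σx² − (Σx)²/n = 781 − 641.285714 = 139.714286
Sxy = Σxy − (Σx)(Σy)/n = 358.2 − 454.642857 = -96.442857
b = Sxy/Sxx = -96.442857/139.714286 = -0.690286
a = ȳ − b·x̄ = 6.785714 − (-0.690286)·9.571429 = 13.392740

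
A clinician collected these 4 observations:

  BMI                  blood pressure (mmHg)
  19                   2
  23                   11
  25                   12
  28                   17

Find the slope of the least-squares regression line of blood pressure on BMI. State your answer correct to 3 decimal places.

1.626

n = 4, Σx = 95, Σy = 42, Σxy = 1067, Σx² = 2299
Sxx = Σx² − (Σx)²/n = 2299 − 2256.25 = 42.75
Sxy = Σxy − (Σx)(Σy)/n = 1067 − 997.5 = 69.5
b = Sxy/Sxx = 69.5/42.75 = 1.625731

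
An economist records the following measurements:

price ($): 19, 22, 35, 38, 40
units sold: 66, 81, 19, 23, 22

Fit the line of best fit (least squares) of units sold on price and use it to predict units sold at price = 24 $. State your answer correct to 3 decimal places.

61.342

n = 5, Σx = 154, Σy = 211, Σxy = 5455, Σx² = 5114
Sxx = Σx² − (Σx)²/n = 5114 − 4743.2 = 370.8
Sxy = Σxy − (Σx)(Σy)/n = 5455 − 6498.8 = -1043.8
b = Sxy/Sxx = -1043.8/370.8 = -2.814995
a = ȳ − b·x̄ = 42.2 − (-2.814995)·30.8 = 128.901834
ŷ(24) = a + b·24 = 128.901834 + (-2.814995)·24 = 61.341963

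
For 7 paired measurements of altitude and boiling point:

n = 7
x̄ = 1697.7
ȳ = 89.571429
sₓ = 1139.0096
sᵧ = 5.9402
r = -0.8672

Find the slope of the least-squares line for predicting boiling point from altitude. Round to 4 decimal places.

b = r · sᵧ/sₓ = -0.8672 · 5.9402/1139.0096 = -0.004523

-0.0045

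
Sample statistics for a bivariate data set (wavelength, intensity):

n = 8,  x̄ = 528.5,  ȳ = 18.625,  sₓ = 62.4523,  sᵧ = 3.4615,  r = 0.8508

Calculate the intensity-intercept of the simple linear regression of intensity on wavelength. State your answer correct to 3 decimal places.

b = r · sᵧ/sₓ = 0.8508 · 3.4615/62.4523 = 0.047157
a = ȳ − b·x̄ = 18.625 − 0.047157·528.5 = -6.297314

-6.297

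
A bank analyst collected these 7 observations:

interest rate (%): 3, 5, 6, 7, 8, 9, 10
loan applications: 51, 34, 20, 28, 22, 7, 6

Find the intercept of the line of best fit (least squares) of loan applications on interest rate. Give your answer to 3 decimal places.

66.098

n = 7, Σx = 48, Σy = 168, Σxy = 938, Σx² = 364
Sxx = Σx² − (Σx)²/n = 364 − 329.142857 = 34.857143
Sxy = Σxy − (Σx)(Σy)/n = 938 − 1152 = -214
b = Sxy/Sxx = -214/34.857143 = -6.139344
a = ȳ − b·x̄ = 24 − (-6.139344)·6.857143 = 66.098361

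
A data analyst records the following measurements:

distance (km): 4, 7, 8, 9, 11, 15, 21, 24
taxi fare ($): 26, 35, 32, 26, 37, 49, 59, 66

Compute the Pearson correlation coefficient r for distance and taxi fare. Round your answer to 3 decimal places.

n = 8, Σx = 99, Σy = 330, Σxy = 4804, Σx² = 1573, Σy² = 15208
Sxx = Σx² − (Σx)²/n = 1573 − 1225.125 = 347.875
Sxy = Σxy − (Σx)(Σy)/n = 4804 − 4083.75 = 720.25
Syy = Σy² − (Σy)²/n = 15208 − 13612.5 = 1595.5
r = Sxy/√(Sxx·Syy) = 720.25/√(555034.5625) = 720.25/745.006418 = 0.966770

0.967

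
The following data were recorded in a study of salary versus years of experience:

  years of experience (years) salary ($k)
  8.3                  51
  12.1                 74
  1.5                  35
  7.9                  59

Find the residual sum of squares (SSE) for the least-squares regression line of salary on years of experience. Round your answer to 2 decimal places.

62.24

n = 4, Σx = 29.8, Σy = 219, Σxy = 1837.3, Σx² = 279.96, Σy² = 12783
Sxx = Σx² − (Σx)²/n = 279.96 − 222.01 = 57.95
Sxy = Σxy − (Σx)(Σy)/n = 1837.3 − 1631.55 = 205.75
Syy = Σy² − (Σy)²/n = 12783 − 11990.25 = 792.75
b = Sxy/Sxx = 205.75/57.95 = 3.550475
SSE = Syy − b·Sxy = 792.75 − 3.550475·205.75 = 62.239862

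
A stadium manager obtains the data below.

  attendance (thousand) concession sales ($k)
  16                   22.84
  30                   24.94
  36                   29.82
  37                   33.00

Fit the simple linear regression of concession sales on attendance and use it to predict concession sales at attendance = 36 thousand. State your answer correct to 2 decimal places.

n = 4, Σx = 119, Σy = 110.6, Σxy = 3408.16, Σx² = 3821
Sxx = Σx² − (Σx)²/n = 3821 − 3540.25 = 280.75
Sxy = Σxy − (Σx)(Σy)/n = 3408.16 − 3290.35 = 117.81
b = Sxy/Sxx = 117.81/280.75 = 0.419626
a = ȳ − b·x̄ = 27.65 − 0.419626·29.75 = 15.166126
ŷ(36) = a + b·36 = 15.166126 + 0.419626·36 = 30.272663

30.27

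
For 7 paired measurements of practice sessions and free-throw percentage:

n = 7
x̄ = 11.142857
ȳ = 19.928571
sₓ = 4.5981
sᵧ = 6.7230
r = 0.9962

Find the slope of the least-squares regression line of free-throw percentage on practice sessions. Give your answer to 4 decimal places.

1.4566

b = r · sᵧ/sₓ = 0.9962 · 6.723/4.5981 = 1.456570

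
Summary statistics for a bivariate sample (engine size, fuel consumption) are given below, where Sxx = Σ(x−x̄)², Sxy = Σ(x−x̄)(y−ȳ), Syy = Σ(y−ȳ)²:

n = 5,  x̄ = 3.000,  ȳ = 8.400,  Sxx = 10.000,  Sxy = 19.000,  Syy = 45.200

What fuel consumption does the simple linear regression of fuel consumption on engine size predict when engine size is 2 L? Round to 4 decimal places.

6.5000

b = Sxy/Sxx = 19/10 = 1.9
a = ȳ − b·x̄ = 8.4 − 1.9·3 = 2.7
ŷ(2) = a + b·2 = 2.7 + 1.9·2 = 6.5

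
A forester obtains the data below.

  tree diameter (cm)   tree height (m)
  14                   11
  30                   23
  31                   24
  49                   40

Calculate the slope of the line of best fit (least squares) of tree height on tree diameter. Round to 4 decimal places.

n = 4, Σx = 124, Σy = 98, Σxy = 3548, Σx² = 4458
Sxx = Σx² − (Σx)²/n = 4458 − 3844 = 614
Sxy = Σxy − (Σx)(Σy)/n = 3548 − 3038 = 510
b = Sxy/Sxx = 510/614 = 0.830619

0.8306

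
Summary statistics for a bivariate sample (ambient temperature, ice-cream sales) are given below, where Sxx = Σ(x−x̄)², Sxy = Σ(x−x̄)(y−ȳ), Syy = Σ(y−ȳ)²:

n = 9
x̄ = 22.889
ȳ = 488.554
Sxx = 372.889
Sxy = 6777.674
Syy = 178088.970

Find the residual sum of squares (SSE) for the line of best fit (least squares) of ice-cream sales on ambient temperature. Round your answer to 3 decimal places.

b = Sxy/Sxx = 6777.674/372.889 = 18.176117
SSE = Syy − b·Sxy = 178088.97 − 18.176117·6777.674 = 54897.176061

54897.176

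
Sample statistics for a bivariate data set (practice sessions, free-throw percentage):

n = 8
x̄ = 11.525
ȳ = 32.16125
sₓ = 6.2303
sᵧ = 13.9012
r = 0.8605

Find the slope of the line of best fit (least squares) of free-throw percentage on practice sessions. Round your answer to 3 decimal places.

1.920

b = r · sᵧ/sₓ = 0.8605 · 13.9012/6.2303 = 1.919969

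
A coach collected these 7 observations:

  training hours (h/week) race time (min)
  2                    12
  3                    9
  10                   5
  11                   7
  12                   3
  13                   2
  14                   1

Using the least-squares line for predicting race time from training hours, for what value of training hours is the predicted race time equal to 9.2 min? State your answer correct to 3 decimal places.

4.607

n = 7, Σx = 65, Σy = 39, Σxy = 254, Σx² = 743
Sxx = Σx² − (Σx)²/n = 743 − 603.571429 = 139.428571
Sxy = Σxy − (Σx)(Σy)/n = 254 − 362.142857 = -108.142857
b = Sxy/Sxx = -108.142857/139.428571 = -0.775615
a = ȳ − b·x̄ = 5.571429 − (-0.775615)·9.285714 = 12.773566
Set a + b·x = 9.2: x = (9.2 − 12.773566) / (-0.775615) = 4.607398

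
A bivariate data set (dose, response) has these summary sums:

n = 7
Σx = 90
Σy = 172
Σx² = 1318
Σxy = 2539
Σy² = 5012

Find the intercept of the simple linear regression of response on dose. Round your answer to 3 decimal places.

Sxx = Σx² − (Σx)²/n = 1318 − 1157.142857 = 160.857143
Sxy = Σxy − (Σx)(Σy)/n = 2539 − 2211.428571 = 327.571429
b = Sxy/Sxx = 327.571429/160.857143 = 2.036412
a = ȳ − b·x̄ = 24.571429 − 2.036412·12.857143 = -1.611012

-1.611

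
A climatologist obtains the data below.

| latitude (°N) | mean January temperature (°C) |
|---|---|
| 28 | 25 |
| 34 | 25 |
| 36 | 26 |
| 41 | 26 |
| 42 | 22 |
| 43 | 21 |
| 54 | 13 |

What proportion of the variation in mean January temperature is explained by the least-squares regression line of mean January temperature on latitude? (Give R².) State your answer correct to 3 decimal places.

0.715

n = 7, Σx = 278, Σy = 158, Σxy = 6081, Σx² = 11446, Σy² = 3696
Sxx = Σx² − (Σx)²/n = 11446 − 11040.571429 = 405.428571
Sxy = Σxy − (Σx)(Σy)/n = 6081 − 6274.857143 = -193.857143
Syy = Σy² − (Σy)²/n = 3696 − 3566.285714 = 129.714286
R² = Sxy²/(Sxx·Syy) = (-193.857143)²/(405.428571·129.714286) = 0.714597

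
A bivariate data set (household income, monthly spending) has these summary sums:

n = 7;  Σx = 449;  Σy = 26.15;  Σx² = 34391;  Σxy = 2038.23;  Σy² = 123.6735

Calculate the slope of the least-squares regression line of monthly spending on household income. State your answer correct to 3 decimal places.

Sxx = Σx² − (Σx)²/n = 34391 − 28800.142857 = 5590.857143
Sxy = Σxy − (Σx)(Σy)/n = 2038.23 − 1677.335714 = 360.894286
b = Sxy/Sxx = 360.894286/5590.857143 = 0.064551

0.065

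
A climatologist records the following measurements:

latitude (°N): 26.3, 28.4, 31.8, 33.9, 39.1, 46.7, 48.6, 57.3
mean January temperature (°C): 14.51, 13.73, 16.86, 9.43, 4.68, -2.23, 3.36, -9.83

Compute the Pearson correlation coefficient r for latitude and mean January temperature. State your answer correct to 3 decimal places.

-0.946

n = 8, Σx = 312.1, Σy = 50.51, Σxy = 1306.254, Σx² = 13013.65, Σy² = 907.0313
Sxx = Σx² − (Σx)²/n = 13013.65 − 12175.80125 = 837.84875
Sxy = Σxy − (Σx)(Σy)/n = 1306.254 − 1970.521375 = -664.267375
Syy = Σy² − (Σy)²/n = 907.0313 − 318.907512 = 588.123788
r = Sxy/√(Sxx·Syy) = -664.267375/√(492758.780202) = -664.267375/701.967791 = -0.946293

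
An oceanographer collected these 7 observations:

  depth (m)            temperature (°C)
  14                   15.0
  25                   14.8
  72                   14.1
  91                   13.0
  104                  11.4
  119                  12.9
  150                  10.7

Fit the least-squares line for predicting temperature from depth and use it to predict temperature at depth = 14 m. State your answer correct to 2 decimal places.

n = 7, Σx = 575, Σy = 91.9, Σxy = 7103.9, Σx² = 61763
Sxx = Σx² − (Σx)²/n = 61763 − 47232.142857 = 14530.857143
Sxy = Σxy − (Σx)(Σy)/n = 7103.9 − 7548.928571 = -445.028571
b = Sxy/Sxx = -445.028571/14530.857143 = -0.030626
a = ȳ − b·x̄ = 13.128571 − (-0.030626)·82.142857 = 15.644316
ŷ(14) = a + b·14 = 15.644316 + (-0.030626)·14 = 15.215545

15.22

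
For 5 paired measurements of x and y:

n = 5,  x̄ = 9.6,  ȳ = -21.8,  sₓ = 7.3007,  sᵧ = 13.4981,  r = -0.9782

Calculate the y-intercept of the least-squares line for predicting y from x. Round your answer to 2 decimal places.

-4.44

b = r · sᵧ/sₓ = -0.9782 · 13.4981/7.3007 = -1.808572
a = ȳ − b·x̄ = -21.8 − (-1.808572)·9.6 = -4.437709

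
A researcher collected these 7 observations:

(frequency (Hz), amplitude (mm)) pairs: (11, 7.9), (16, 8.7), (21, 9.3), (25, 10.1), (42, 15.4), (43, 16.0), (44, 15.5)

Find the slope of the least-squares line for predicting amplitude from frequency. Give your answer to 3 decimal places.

n = 7, Σx = 202, Σy = 82.9, Σxy = 2690.7, Σx² = 6992
Sxx = Σx² − (Σx)²/n = 6992 − 5829.142857 = 1162.857143
Sxy = Σxy − (Σx)(Σy)/n = 2690.7 − 2392.257143 = 298.442857
b = Sxy/Sxx = 298.442857/1162.857143 = 0.256646

0.257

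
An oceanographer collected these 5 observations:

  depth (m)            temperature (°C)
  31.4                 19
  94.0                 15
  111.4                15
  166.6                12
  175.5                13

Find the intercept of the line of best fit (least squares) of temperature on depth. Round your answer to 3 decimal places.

19.927

n = 5, Σx = 578.9, Σy = 74, Σxy = 7958.3, Σx² = 80787.73
Sxx = Σx² − (Σx)²/n = 80787.73 − 67025.042 = 13762.688
Sxy = Σxy − (Σx)(Σy)/n = 7958.3 − 8567.72 = -609.42
b = Sxy/Sxx = -609.42/13762.688 = -0.044281
a = ȳ − b·x̄ = 14.8 − (-0.044281)·115.78 = 19.926807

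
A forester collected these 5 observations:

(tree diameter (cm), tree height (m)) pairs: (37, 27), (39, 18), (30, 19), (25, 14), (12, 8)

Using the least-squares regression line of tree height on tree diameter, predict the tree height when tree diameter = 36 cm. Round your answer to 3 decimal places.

21.260

n = 5, Σx = 143, Σy = 86, Σxy = 2717, Σx² = 4559
Sxx = Σx² − (Σx)²/n = 4559 − 4089.8 = 469.2
Sxy = Σxy − (Σx)(Σy)/n = 2717 − 2459.6 = 257.4
b = Sxy/Sxx = 257.4/469.2 = 0.548593
a = ȳ − b·x̄ = 17.2 − 0.548593·28.6 = 1.510230
ŷ(36) = a + b·36 = 1.510230 + 0.548593·36 = 21.259591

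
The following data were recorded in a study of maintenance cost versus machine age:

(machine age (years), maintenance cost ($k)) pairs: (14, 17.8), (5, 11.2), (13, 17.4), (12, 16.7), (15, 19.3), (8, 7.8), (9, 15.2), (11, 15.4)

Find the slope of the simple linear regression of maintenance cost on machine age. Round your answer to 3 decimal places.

n = 8, Σx = 87, Σy = 120.8, Σxy = 1389.9, Σx² = 1025
Sxx = Σx² − (Σx)²/n = 1025 − 946.125 = 78.875
Sxy = Σxy − (Σx)(Σy)/n = 1389.9 − 1313.7 = 76.2
b = Sxy/Sxx = 76.2/78.875 = 0.966086

0.966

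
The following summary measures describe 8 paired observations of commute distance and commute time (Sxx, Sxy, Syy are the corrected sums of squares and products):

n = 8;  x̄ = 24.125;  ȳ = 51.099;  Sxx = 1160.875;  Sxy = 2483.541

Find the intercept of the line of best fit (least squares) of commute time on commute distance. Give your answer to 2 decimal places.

-0.51

b = Sxy/Sxx = 2483.541/1160.875 = 2.139370
a = ȳ − b·x̄ = 51.099 − 2.139370·24.125 = -0.513298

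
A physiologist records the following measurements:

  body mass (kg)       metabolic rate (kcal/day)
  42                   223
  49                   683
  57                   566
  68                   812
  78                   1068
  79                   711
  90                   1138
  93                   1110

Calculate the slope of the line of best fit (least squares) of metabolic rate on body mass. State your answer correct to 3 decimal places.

n = 8, Σx = 556, Σy = 6311, Σxy = 475434, Σx² = 41112
Sxx = Σx² − (Σx)²/n = 41112 − 38642 = 2470
Sxy = Σxy − (Σx)(Σy)/n = 475434 − 438614.5 = 36819.5
b = Sxy/Sxx = 36819.5/2470 = 14.906680

14.907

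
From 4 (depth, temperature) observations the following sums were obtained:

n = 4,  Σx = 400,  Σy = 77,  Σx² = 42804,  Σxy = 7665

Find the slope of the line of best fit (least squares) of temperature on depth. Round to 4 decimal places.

-0.0125

Sxx = Σx² − (Σx)²/n = 42804 − 40000 = 2804
Sxy = Σxy − (Σx)(Σy)/n = 7665 − 7700 = -35
b = Sxy/Sxx = -35/2804 = -0.012482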